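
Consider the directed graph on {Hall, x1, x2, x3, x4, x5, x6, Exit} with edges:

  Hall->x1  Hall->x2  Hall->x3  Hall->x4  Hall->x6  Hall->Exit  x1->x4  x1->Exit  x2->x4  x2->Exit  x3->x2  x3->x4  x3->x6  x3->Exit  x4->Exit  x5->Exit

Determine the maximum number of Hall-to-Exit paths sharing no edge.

Assign every edge capacity 1; by Menger, the answer equals the max flow.
Path Hall→Exit (+1); total 1.
Path Hall→x1→Exit (+1); total 2.
Path Hall→x2→Exit (+1); total 3.
Path Hall→x3→Exit (+1); total 4.
Path Hall→x4→Exit (+1); total 5.
No residual Hall→Exit path; max flow = 5.
Certifying cut of size 5: {Hall→Exit, Hall→x1, Hall→x2, Hall→x3, Hall→x4}.

5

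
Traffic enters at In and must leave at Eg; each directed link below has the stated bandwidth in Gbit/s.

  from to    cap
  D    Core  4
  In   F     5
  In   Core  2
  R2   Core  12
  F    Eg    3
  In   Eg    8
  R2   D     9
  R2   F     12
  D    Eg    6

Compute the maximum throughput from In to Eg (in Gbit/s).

11

Augment In→Eg: bottleneck 8, flow now 8.
Augment In→F→Eg: bottleneck 3, flow now 11.
No augmenting path remains; maximum flow = 11.
In the residual graph, reachable from In: {In, F, Core}.
Min-cut edges: In→Eg (8), F→Eg (3); capacity 8 + 3 = 11.
This cut is saturated, so no flow can exceed 11.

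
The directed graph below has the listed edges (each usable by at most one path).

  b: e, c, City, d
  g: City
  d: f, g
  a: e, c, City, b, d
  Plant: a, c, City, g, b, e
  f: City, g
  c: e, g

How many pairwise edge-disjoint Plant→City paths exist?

4

Assign every edge capacity 1; by Menger, the answer equals the max flow.
Path Plant→City (+1); total 1.
Path Plant→a→City (+1); total 2.
Path Plant→b→City (+1); total 3.
Path Plant→g→City (+1); total 4.
No residual Plant→City path; max flow = 4.
Certifying cut of size 4: {Plant→City, Plant→a, Plant→b, g→City}.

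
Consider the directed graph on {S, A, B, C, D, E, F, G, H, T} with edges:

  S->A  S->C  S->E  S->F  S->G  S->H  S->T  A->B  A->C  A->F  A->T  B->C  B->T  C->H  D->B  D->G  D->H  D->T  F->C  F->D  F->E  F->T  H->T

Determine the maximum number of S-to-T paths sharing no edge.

4

Assign every edge capacity 1; by Menger, the answer equals the max flow.
Path S→T (+1); total 1.
Path S→A→T (+1); total 2.
Path S→F→T (+1); total 3.
Path S→H→T (+1); total 4.
No residual S→T path; max flow = 4.
Certifying cut of size 4: {H→T, S→A, S→F, S→T}.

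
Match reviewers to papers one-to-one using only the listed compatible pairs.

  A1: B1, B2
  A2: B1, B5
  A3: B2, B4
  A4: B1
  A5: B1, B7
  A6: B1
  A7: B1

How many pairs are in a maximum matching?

Unit-capacity flow: source→left, listed edges, right→sink; max matching = max flow.
Augmenting path A1→B1 (+1); matched 1.
Augmenting path A2→B5 (+1); matched 2.
Augmenting path A3→B2 (+1); matched 3.
Augmenting path A5→B7 (+1); matched 4.
Augmenting path A4→B1→A1→B2→A3→B4 (+1); matched 5.
No augmenting path remains; maximum matching = 5.
König certificate: {A1, A2, A3, A5, B1} is a vertex cover of size 5 (every listed pair touches it), so no matching can be larger.

5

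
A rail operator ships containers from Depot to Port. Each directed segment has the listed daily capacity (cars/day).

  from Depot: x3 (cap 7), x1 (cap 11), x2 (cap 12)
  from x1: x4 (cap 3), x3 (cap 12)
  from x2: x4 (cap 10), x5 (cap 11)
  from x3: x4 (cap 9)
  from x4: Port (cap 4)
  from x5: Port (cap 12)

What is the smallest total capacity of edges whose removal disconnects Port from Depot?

Augment Depot→x1→x4→Port: bottleneck 3, flow now 3.
Augment Depot→x2→x4→Port: bottleneck 1, flow now 4.
Augment Depot→x2→x5→Port: bottleneck 11, flow now 15.
No augmenting path remains; maximum flow = 15.
By max-flow min-cut, the minimum cut capacity equals the max flow.
In the residual graph, reachable from Depot: {Depot, x1, x2, x3, x4}.
Min-cut edges: x2→x5 (11), x4→Port (4); capacity 11 + 4 = 15.

15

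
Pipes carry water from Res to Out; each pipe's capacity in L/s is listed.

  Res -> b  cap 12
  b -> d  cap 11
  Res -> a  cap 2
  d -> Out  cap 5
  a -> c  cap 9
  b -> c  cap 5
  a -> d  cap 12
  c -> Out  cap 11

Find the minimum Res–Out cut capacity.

Augment Res→a→c→Out: bottleneck 2, flow now 2.
Augment Res→b→c→Out: bottleneck 5, flow now 7.
Augment Res→b→d→Out: bottleneck 5, flow now 12.
No augmenting path remains; maximum flow = 12.
By max-flow min-cut, the minimum cut capacity equals the max flow.
In the residual graph, reachable from Res: {Res, b, d}.
Min-cut edges: Res→a (2), b→c (5), d→Out (5); capacity 2 + 5 + 5 = 12.

12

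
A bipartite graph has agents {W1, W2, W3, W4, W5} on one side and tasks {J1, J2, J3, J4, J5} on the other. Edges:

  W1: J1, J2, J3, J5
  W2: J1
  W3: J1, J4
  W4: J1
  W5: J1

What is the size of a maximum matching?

Unit-capacity flow: source→left, listed edges, right→sink; max matching = max flow.
Augmenting path W1→J1 (+1); matched 1.
Augmenting path W3→J4 (+1); matched 2.
Augmenting path W2→J1→W1→J2 (+1); matched 3.
No augmenting path remains; maximum matching = 3.
König certificate: {W1, W3, J1} is a vertex cover of size 3 (every listed pair touches it), so no matching can be larger.

3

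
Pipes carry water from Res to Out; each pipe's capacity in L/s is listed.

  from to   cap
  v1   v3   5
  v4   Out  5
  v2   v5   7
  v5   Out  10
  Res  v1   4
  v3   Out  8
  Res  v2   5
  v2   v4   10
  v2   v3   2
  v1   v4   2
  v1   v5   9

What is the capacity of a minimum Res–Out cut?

Augment Res→v1→v3→Out: bottleneck 4, flow now 4.
Augment Res→v2→v3→Out: bottleneck 2, flow now 6.
Augment Res→v2→v4→Out: bottleneck 3, flow now 9.
No augmenting path remains; maximum flow = 9.
By max-flow min-cut, the minimum cut capacity equals the max flow.
In the residual graph, reachable from Res: {Res}.
Min-cut edges: Res→v1 (4), Res→v2 (5); capacity 4 + 5 = 9.

9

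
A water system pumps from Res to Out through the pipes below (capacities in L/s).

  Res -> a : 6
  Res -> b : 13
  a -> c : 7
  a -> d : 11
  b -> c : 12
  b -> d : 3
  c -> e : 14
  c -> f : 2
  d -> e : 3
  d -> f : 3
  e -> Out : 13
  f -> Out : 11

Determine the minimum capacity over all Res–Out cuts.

18

Augment Res→a→c→e→Out: bottleneck 6, flow now 6.
Augment Res→b→c→e→Out: bottleneck 7, flow now 13.
Augment Res→b→c→f→Out: bottleneck 2, flow now 15.
Augment Res→b→d→f→Out: bottleneck 3, flow now 18.
No augmenting path remains; maximum flow = 18.
By max-flow min-cut, the minimum cut capacity equals the max flow.
In the residual graph, reachable from Res: {Res, a, b, c, d, e}.
Min-cut edges: c→f (2), d→f (3), e→Out (13); capacity 2 + 3 + 13 = 18.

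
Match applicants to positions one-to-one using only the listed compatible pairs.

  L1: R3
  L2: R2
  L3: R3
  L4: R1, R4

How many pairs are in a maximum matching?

3

Unit-capacity flow: source→left, listed edges, right→sink; max matching = max flow.
Augmenting path L1→R3 (+1); matched 1.
Augmenting path L2→R2 (+1); matched 2.
Augmenting path L4→R1 (+1); matched 3.
No augmenting path remains; maximum matching = 3.
König certificate: {L2, L4, R3} is a vertex cover of size 3 (every listed pair touches it), so no matching can be larger.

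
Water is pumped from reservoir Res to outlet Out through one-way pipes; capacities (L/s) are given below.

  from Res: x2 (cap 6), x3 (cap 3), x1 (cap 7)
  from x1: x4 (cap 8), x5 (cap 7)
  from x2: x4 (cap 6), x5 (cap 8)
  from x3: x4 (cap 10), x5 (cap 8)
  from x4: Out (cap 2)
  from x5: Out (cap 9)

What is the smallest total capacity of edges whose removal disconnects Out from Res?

11

Augment Res→x1→x4→Out: bottleneck 2, flow now 2.
Augment Res→x1→x5→Out: bottleneck 5, flow now 7.
Augment Res→x2→x5→Out: bottleneck 4, flow now 11.
No augmenting path remains; maximum flow = 11.
By max-flow min-cut, the minimum cut capacity equals the max flow.
In the residual graph, reachable from Res: {Res, x1, x2, x3, x4, x5}.
Min-cut edges: x4→Out (2), x5→Out (9); capacity 2 + 9 = 11.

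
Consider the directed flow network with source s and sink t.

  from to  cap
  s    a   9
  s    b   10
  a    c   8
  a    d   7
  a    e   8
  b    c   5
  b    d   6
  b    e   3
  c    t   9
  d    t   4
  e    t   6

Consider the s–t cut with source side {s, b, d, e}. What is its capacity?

24

Edges leaving {s, b, d, e}: s→a (9), b→c (5), d→t (4), e→t (6).
Cut capacity = 9 + 5 + 4 + 6 = 24.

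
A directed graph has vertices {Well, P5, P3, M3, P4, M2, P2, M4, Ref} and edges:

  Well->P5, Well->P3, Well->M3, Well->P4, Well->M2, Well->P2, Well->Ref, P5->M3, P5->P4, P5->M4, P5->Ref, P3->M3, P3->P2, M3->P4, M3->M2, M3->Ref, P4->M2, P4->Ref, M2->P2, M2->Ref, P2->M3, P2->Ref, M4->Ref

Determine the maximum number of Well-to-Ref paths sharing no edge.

6

Assign every edge capacity 1; by Menger, the answer equals the max flow.
Path Well→Ref (+1); total 1.
Path Well→P5→Ref (+1); total 2.
Path Well→M3→Ref (+1); total 3.
Path Well→P4→Ref (+1); total 4.
Path Well→M2→Ref (+1); total 5.
Path Well→P2→Ref (+1); total 6.
No residual Well→Ref path; max flow = 6.
Certifying cut of size 6: {M2→Ref, M3→Ref, P2→Ref, P4→Ref, Well→P5, Well→Ref}.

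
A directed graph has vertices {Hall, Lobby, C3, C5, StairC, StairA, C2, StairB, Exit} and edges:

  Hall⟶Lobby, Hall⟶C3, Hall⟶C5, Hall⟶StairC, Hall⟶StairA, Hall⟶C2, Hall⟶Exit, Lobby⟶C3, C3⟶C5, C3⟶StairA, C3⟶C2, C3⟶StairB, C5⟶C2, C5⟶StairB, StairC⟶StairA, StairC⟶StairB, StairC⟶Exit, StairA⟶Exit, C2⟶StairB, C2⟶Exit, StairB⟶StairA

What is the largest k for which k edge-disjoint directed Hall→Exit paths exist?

Assign every edge capacity 1; by Menger, the answer equals the max flow.
Path Hall→Exit (+1); total 1.
Path Hall→StairC→Exit (+1); total 2.
Path Hall→StairA→Exit (+1); total 3.
Path Hall→C2→Exit (+1); total 4.
No residual Hall→Exit path; max flow = 4.
Certifying cut of size 4: {C2→Exit, Hall→Exit, Hall→StairC, StairA→Exit}.

4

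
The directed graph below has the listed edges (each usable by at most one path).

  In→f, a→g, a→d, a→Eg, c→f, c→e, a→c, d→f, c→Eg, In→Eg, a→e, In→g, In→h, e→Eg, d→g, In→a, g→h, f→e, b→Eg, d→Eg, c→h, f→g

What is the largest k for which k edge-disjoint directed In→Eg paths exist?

Assign every edge capacity 1; by Menger, the answer equals the max flow.
Path In→Eg (+1); total 1.
Path In→a→Eg (+1); total 2.
Path In→f→e→Eg (+1); total 3.
No residual In→Eg path; max flow = 3.
Certifying cut of size 3: {In→Eg, In→a, In→f}.

3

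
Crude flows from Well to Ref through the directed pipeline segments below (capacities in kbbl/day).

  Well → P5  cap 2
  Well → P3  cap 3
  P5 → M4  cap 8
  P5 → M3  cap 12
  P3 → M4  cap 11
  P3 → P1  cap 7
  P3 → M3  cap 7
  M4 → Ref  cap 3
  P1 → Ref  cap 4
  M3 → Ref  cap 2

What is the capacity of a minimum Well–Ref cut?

5

Augment Well→P5→M4→Ref: bottleneck 2, flow now 2.
Augment Well→P3→M4→Ref: bottleneck 1, flow now 3.
Augment Well→P3→P1→Ref: bottleneck 2, flow now 5.
No augmenting path remains; maximum flow = 5.
By max-flow min-cut, the minimum cut capacity equals the max flow.
In the residual graph, reachable from Well: {Well}.
Min-cut edges: Well→P5 (2), Well→P3 (3); capacity 2 + 3 = 5.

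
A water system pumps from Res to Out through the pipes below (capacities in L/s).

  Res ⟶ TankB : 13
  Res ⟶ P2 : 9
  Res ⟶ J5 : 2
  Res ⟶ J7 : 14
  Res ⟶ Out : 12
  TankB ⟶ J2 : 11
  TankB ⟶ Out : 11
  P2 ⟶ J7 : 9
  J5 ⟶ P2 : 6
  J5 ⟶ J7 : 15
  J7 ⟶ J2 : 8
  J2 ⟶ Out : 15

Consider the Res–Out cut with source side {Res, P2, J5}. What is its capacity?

63

Edges leaving {Res, P2, J5}: Res→TankB (13), Res→J7 (14), Res→Out (12), P2→J7 (9), J5→J7 (15).
Cut capacity = 13 + 14 + 12 + 9 + 15 = 63.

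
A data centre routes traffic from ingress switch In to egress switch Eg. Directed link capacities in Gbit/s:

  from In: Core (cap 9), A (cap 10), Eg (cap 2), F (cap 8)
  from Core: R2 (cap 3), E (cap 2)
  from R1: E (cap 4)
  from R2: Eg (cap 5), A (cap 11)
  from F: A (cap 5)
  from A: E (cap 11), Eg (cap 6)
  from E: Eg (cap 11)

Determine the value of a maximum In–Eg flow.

Augment In→Eg: bottleneck 2, flow now 2.
Augment In→A→Eg: bottleneck 6, flow now 8.
Augment In→Core→R2→Eg: bottleneck 3, flow now 11.
Augment In→Core→E→Eg: bottleneck 2, flow now 13.
Augment In→A→E→Eg: bottleneck 4, flow now 17.
Augment In→F→A→E→Eg: bottleneck 5, flow now 22.
No augmenting path remains; maximum flow = 22.
In the residual graph, reachable from In: {In, Core, F}.
Min-cut edges: In→A (10), In→Eg (2), Core→R2 (3), Core→E (2), F→A (5); capacity 10 + 2 + 3 + 2 + 5 = 22.
This cut is saturated, so no flow can exceed 22.

22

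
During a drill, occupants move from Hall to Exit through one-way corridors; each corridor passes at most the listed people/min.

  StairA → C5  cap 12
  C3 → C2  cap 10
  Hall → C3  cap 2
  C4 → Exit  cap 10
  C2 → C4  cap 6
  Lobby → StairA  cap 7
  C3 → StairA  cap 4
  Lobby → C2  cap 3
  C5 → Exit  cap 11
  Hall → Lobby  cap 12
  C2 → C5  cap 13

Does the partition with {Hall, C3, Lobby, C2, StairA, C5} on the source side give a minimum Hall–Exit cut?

No — its capacity is 17, but the minimum cut has capacity 12.

Given cut capacity: 6 + 11 = 17.
Augment Hall→C3→C2→C5→Exit: bottleneck 2, flow now 2.
Augment Hall→Lobby→C2→C5→Exit: bottleneck 3, flow now 5.
Augment Hall→Lobby→StairA→C5→Exit: bottleneck 6, flow now 11.
Augment Hall→Lobby→StairA→C5→C2→C4→Exit: bottleneck 1, flow now 12. (uses reverse residual edge)
No augmenting path remains; maximum flow = 12.
In the residual graph, reachable from Hall: {Hall, Lobby}.
Min-cut edges: Hall→C3 (2), Lobby→C2 (3), Lobby→StairA (7); capacity 2 + 3 + 7 = 12.
Cut capacity 17 exceeds the max flow 12, so it is not minimum.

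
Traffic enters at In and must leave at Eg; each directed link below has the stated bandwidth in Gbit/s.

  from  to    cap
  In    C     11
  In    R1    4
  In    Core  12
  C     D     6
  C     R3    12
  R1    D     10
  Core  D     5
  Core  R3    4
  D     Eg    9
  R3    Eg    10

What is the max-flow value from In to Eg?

Augment In→C→D→Eg: bottleneck 6, flow now 6.
Augment In→C→R3→Eg: bottleneck 5, flow now 11.
Augment In→R1→D→Eg: bottleneck 3, flow now 14.
Augment In→Core→R3→Eg: bottleneck 4, flow now 18.
Augment In→R1→D→C→R3→Eg: bottleneck 1, flow now 19. (uses reverse residual edge)
No augmenting path remains; maximum flow = 19.
In the residual graph, reachable from In: {In, C, R1, Core, D, R3}.
Min-cut edges: D→Eg (9), R3→Eg (10); capacity 9 + 10 = 19.
This cut is saturated, so no flow can exceed 19.

19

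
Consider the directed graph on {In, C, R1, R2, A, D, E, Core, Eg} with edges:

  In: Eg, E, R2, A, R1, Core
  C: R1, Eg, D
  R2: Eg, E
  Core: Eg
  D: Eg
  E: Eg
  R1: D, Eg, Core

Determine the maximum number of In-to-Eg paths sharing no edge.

5

Assign every edge capacity 1; by Menger, the answer equals the max flow.
Path In→Eg (+1); total 1.
Path In→R1→Eg (+1); total 2.
Path In→R2→Eg (+1); total 3.
Path In→E→Eg (+1); total 4.
Path In→Core→Eg (+1); total 5.
No residual In→Eg path; max flow = 5.
Certifying cut of size 5: {In→Core, In→E, In→Eg, In→R1, In→R2}.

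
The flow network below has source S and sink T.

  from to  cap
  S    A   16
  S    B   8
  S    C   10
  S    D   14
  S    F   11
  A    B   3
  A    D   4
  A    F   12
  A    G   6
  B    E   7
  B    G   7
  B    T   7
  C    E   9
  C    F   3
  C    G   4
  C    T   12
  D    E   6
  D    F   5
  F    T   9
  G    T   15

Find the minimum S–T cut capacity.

Augment S→B→T: bottleneck 7, flow now 7.
Augment S→C→T: bottleneck 10, flow now 17.
Augment S→F→T: bottleneck 9, flow now 26.
Augment S→A→G→T: bottleneck 6, flow now 32.
Augment S→B→G→T: bottleneck 1, flow now 33.
Augment S→A→B→G→T: bottleneck 3, flow now 36.
No augmenting path remains; maximum flow = 36.
By max-flow min-cut, the minimum cut capacity equals the max flow.
In the residual graph, reachable from S: {S, A, D, E, F}.
Min-cut edges: S→B (8), S→C (10), A→B (3), A→G (6), F→T (9); capacity 8 + 10 + 3 + 6 + 9 = 36.

36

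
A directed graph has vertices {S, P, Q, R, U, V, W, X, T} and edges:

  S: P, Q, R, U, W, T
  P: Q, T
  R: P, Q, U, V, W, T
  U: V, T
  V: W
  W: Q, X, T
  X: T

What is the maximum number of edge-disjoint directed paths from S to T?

Assign every edge capacity 1; by Menger, the answer equals the max flow.
Path S→T (+1); total 1.
Path S→P→T (+1); total 2.
Path S→R→T (+1); total 3.
Path S→U→T (+1); total 4.
Path S→W→T (+1); total 5.
No residual S→T path; max flow = 5.
Certifying cut of size 5: {S→P, S→R, S→T, S→U, S→W}.

5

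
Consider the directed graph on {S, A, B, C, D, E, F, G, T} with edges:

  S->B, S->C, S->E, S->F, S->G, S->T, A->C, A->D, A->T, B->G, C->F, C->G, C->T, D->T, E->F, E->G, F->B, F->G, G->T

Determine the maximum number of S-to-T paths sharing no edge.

Assign every edge capacity 1; by Menger, the answer equals the max flow.
Path S→T (+1); total 1.
Path S→C→T (+1); total 2.
Path S→G→T (+1); total 3.
No residual S→T path; max flow = 3.
Certifying cut of size 3: {G→T, S→C, S→T}.

3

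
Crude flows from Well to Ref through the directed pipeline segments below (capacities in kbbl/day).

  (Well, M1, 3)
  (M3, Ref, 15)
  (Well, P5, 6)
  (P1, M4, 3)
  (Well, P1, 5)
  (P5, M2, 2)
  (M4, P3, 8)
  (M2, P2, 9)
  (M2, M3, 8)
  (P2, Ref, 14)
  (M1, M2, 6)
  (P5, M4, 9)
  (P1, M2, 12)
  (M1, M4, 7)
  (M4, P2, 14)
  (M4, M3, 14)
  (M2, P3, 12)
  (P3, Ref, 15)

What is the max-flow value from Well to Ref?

Augment Well→P1→M4→M3→Ref: bottleneck 3, flow now 3.
Augment Well→P1→M2→M3→Ref: bottleneck 2, flow now 5.
Augment Well→P5→M4→M3→Ref: bottleneck 6, flow now 11.
Augment Well→M1→M4→M3→Ref: bottleneck 3, flow now 14.
No augmenting path remains; maximum flow = 14.
In the residual graph, reachable from Well: {Well}.
Min-cut edges: Well→P1 (5), Well→P5 (6), Well→M1 (3); capacity 5 + 6 + 3 = 14.
This cut is saturated, so no flow can exceed 14.

14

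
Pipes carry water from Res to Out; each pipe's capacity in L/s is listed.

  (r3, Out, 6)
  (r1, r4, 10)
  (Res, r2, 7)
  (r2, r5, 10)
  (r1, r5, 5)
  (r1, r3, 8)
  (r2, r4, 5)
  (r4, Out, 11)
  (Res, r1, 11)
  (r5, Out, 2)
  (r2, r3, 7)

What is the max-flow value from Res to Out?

18

Augment Res→r1→r3→Out: bottleneck 6, flow now 6.
Augment Res→r1→r4→Out: bottleneck 5, flow now 11.
Augment Res→r2→r4→Out: bottleneck 5, flow now 16.
Augment Res→r2→r5→Out: bottleneck 2, flow now 18.
No augmenting path remains; maximum flow = 18.
In the residual graph, reachable from Res: {Res}.
Min-cut edges: Res→r1 (11), Res→r2 (7); capacity 11 + 7 = 18.
This cut is saturated, so no flow can exceed 18.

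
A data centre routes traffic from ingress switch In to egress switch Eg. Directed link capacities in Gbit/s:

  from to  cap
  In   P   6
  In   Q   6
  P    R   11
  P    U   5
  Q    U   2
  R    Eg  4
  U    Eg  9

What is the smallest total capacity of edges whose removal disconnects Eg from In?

8

Augment In→P→R→Eg: bottleneck 4, flow now 4.
Augment In→P→U→Eg: bottleneck 2, flow now 6.
Augment In→Q→U→Eg: bottleneck 2, flow now 8.
No augmenting path remains; maximum flow = 8.
By max-flow min-cut, the minimum cut capacity equals the max flow.
In the residual graph, reachable from In: {In, Q}.
Min-cut edges: In→P (6), Q→U (2); capacity 6 + 2 = 8.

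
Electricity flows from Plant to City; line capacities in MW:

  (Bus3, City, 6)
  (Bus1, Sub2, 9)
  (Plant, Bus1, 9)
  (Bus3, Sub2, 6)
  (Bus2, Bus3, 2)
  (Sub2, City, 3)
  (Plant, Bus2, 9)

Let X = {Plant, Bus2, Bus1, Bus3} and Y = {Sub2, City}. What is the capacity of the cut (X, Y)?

21

Edges leaving {Plant, Bus2, Bus1, Bus3}: Bus1→Sub2 (9), Bus3→Sub2 (6), Bus3→City (6).
Cut capacity = 9 + 6 + 6 = 21.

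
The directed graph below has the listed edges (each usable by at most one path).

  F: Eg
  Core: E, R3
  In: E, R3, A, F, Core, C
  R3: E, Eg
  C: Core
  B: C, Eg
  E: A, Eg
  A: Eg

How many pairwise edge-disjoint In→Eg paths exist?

4

Assign every edge capacity 1; by Menger, the answer equals the max flow.
Path In→R3→Eg (+1); total 1.
Path In→E→Eg (+1); total 2.
Path In→A→Eg (+1); total 3.
Path In→F→Eg (+1); total 4.
No residual In→Eg path; max flow = 4.
Certifying cut of size 4: {A→Eg, E→Eg, In→F, R3→Eg}.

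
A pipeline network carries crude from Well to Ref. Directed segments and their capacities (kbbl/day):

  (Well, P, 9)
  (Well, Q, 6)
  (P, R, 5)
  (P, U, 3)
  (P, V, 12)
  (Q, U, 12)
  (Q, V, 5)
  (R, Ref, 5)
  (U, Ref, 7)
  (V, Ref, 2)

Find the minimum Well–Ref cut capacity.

14

Augment Well→P→R→Ref: bottleneck 5, flow now 5.
Augment Well→P→U→Ref: bottleneck 3, flow now 8.
Augment Well→P→V→Ref: bottleneck 1, flow now 9.
Augment Well→Q→U→Ref: bottleneck 4, flow now 13.
Augment Well→Q→V→Ref: bottleneck 1, flow now 14.
No augmenting path remains; maximum flow = 14.
By max-flow min-cut, the minimum cut capacity equals the max flow.
In the residual graph, reachable from Well: {Well, P, Q, U, V}.
Min-cut edges: P→R (5), U→Ref (7), V→Ref (2); capacity 5 + 7 + 2 = 14.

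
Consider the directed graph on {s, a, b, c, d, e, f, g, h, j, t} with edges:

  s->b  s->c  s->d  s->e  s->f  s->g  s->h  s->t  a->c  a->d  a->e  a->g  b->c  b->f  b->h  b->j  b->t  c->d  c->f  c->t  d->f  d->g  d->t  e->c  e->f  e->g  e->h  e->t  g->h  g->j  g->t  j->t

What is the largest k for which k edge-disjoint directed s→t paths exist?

Assign every edge capacity 1; by Menger, the answer equals the max flow.
Path s→t (+1); total 1.
Path s→b→t (+1); total 2.
Path s→c→t (+1); total 3.
Path s→d→t (+1); total 4.
Path s→e→t (+1); total 5.
Path s→g→t (+1); total 6.
No residual s→t path; max flow = 6.
Certifying cut of size 6: {s→b, s→c, s→d, s→e, s→g, s→t}.

6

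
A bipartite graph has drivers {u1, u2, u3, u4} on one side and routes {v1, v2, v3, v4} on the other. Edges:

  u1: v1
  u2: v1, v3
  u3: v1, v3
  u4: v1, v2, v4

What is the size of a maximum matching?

Unit-capacity flow: source→left, listed edges, right→sink; max matching = max flow.
Augmenting path u1→v1 (+1); matched 1.
Augmenting path u2→v3 (+1); matched 2.
Augmenting path u4→v2 (+1); matched 3.
No augmenting path remains; maximum matching = 3.
König certificate: {u4, v1, v3} is a vertex cover of size 3 (every listed pair touches it), so no matching can be larger.

3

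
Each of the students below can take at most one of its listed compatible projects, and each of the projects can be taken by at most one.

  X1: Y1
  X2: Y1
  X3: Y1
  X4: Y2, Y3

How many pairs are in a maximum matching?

Unit-capacity flow: source→left, listed edges, right→sink; max matching = max flow.
Augmenting path X1→Y1 (+1); matched 1.
Augmenting path X4→Y2 (+1); matched 2.
No augmenting path remains; maximum matching = 2.
König certificate: {X4, Y1} is a vertex cover of size 2 (every listed pair touches it), so no matching can be larger.

2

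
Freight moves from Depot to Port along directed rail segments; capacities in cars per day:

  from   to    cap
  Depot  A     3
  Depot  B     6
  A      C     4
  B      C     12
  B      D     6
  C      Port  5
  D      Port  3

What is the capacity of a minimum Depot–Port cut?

8

Augment Depot→A→C→Port: bottleneck 3, flow now 3.
Augment Depot→B→C→Port: bottleneck 2, flow now 5.
Augment Depot→B→D→Port: bottleneck 3, flow now 8.
No augmenting path remains; maximum flow = 8.
By max-flow min-cut, the minimum cut capacity equals the max flow.
In the residual graph, reachable from Depot: {Depot, A, B, C, D}.
Min-cut edges: C→Port (5), D→Port (3); capacity 5 + 3 = 8.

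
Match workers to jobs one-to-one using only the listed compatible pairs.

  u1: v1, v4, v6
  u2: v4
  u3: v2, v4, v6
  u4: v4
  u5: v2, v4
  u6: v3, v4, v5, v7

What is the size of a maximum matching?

5

Unit-capacity flow: source→left, listed edges, right→sink; max matching = max flow.
Augmenting path u1→v1 (+1); matched 1.
Augmenting path u2→v4 (+1); matched 2.
Augmenting path u3→v2 (+1); matched 3.
Augmenting path u6→v3 (+1); matched 4.
Augmenting path u5→v2→u3→v6 (+1); matched 5.
No augmenting path remains; maximum matching = 5.
König certificate: {u1, u3, u5, u6, v4} is a vertex cover of size 5 (every listed pair touches it), so no matching can be larger.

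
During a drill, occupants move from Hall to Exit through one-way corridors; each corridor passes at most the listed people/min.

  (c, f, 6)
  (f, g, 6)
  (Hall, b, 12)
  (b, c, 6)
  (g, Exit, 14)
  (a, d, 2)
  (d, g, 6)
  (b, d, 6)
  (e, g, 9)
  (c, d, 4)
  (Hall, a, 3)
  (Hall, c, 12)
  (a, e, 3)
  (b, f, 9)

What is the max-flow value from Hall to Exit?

Augment Hall→a→d→g→Exit: bottleneck 2, flow now 2.
Augment Hall→a→e→g→Exit: bottleneck 1, flow now 3.
Augment Hall→b→d→g→Exit: bottleneck 4, flow now 7.
Augment Hall→b→f→g→Exit: bottleneck 6, flow now 13.
Augment Hall→b→d→a→e→g→Exit: bottleneck 1, flow now 14. (uses reverse residual edge)
No augmenting path remains; maximum flow = 14.
In the residual graph, reachable from Hall: {Hall, a, b, c, d, e, f, g}.
Min-cut edges: g→Exit (14); capacity 14 = 14.
This cut is saturated, so no flow can exceed 14.

14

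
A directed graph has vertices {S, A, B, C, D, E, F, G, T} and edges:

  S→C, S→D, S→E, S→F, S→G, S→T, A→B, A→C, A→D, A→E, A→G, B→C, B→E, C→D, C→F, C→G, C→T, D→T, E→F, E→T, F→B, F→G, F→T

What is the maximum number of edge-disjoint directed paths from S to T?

Assign every edge capacity 1; by Menger, the answer equals the max flow.
Path S→T (+1); total 1.
Path S→C→T (+1); total 2.
Path S→D→T (+1); total 3.
Path S→E→T (+1); total 4.
Path S→F→T (+1); total 5.
No residual S→T path; max flow = 5.
Certifying cut of size 5: {S→C, S→D, S→E, S→F, S→T}.

5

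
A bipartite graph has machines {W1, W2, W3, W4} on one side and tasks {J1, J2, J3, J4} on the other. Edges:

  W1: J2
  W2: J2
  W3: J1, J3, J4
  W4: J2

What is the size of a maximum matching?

2

Unit-capacity flow: source→left, listed edges, right→sink; max matching = max flow.
Augmenting path W1→J2 (+1); matched 1.
Augmenting path W3→J1 (+1); matched 2.
No augmenting path remains; maximum matching = 2.
König certificate: {W3, J2} is a vertex cover of size 2 (every listed pair touches it), so no matching can be larger.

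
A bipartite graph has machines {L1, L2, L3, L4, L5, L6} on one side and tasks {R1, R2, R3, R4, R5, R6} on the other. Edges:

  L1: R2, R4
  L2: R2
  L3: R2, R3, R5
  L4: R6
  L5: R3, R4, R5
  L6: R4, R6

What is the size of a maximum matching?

Unit-capacity flow: source→left, listed edges, right→sink; max matching = max flow.
Augmenting path L1→R2 (+1); matched 1.
Augmenting path L3→R3 (+1); matched 2.
Augmenting path L4→R6 (+1); matched 3.
Augmenting path L5→R4 (+1); matched 4.
Augmenting path L6→R4→L5→R5 (+1); matched 5.
No augmenting path remains; maximum matching = 5.
König certificate: {L3, L5, R2, R4, R6} is a vertex cover of size 5 (every listed pair touches it), so no matching can be larger.

5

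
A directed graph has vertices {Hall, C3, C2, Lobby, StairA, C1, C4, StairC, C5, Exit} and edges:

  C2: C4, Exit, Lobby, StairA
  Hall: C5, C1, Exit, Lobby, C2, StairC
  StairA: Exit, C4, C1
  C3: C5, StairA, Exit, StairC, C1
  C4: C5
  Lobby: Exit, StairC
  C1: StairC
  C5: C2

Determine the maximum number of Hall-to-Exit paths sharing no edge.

4

Assign every edge capacity 1; by Menger, the answer equals the max flow.
Path Hall→Exit (+1); total 1.
Path Hall→C2→Exit (+1); total 2.
Path Hall→Lobby→Exit (+1); total 3.
Path Hall→C5→C2→StairA→Exit (+1); total 4.
No residual Hall→Exit path; max flow = 4.
Certifying cut of size 4: {Hall→C2, Hall→C5, Hall→Exit, Hall→Lobby}.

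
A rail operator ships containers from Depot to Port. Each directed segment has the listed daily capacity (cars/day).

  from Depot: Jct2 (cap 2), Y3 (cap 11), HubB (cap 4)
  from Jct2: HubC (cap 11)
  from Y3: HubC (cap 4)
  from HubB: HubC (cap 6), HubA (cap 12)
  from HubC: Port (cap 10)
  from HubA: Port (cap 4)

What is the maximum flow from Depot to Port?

10

Augment Depot→Jct2→HubC→Port: bottleneck 2, flow now 2.
Augment Depot→Y3→HubC→Port: bottleneck 4, flow now 6.
Augment Depot→HubB→HubC→Port: bottleneck 4, flow now 10.
No augmenting path remains; maximum flow = 10.
In the residual graph, reachable from Depot: {Depot, Y3}.
Min-cut edges: Depot→Jct2 (2), Depot→HubB (4), Y3→HubC (4); capacity 2 + 4 + 4 = 10.
This cut is saturated, so no flow can exceed 10.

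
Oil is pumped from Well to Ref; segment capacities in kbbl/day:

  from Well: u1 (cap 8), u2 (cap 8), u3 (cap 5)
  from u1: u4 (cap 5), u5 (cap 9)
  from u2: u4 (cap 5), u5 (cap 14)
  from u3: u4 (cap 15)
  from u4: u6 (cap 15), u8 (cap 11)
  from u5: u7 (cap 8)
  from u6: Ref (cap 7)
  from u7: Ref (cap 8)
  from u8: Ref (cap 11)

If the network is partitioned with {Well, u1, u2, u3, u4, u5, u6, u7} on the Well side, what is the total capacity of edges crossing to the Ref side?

Edges leaving {Well, u1, u2, u3, u4, u5, u6, u7}: u4→u8 (11), u6→Ref (7), u7→Ref (8).
Cut capacity = 11 + 7 + 8 = 26.

26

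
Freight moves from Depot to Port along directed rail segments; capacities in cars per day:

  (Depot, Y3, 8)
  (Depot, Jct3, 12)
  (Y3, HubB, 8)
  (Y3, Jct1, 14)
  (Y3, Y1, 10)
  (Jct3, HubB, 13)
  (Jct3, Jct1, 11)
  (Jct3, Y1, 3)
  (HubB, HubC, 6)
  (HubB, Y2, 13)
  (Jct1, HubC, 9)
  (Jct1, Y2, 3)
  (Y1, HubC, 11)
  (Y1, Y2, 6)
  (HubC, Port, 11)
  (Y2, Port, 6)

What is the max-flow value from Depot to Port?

17

Augment Depot→Y3→HubB→HubC→Port: bottleneck 6, flow now 6.
Augment Depot→Y3→HubB→Y2→Port: bottleneck 2, flow now 8.
Augment Depot→Jct3→HubB→Y2→Port: bottleneck 4, flow now 12.
Augment Depot→Jct3→Jct1→HubC→Port: bottleneck 5, flow now 17.
No augmenting path remains; maximum flow = 17.
In the residual graph, reachable from Depot: {Depot, Y3, Jct3, HubB, Jct1, Y1, HubC, Y2}.
Min-cut edges: HubC→Port (11), Y2→Port (6); capacity 11 + 6 = 17.
This cut is saturated, so no flow can exceed 17.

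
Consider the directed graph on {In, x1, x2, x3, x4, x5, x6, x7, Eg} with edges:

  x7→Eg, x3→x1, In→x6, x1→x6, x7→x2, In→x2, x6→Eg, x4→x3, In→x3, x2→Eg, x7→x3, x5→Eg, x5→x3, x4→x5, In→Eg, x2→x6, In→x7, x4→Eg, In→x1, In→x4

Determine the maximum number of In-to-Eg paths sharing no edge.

5

Assign every edge capacity 1; by Menger, the answer equals the max flow.
Path In→Eg (+1); total 1.
Path In→x2→Eg (+1); total 2.
Path In→x4→Eg (+1); total 3.
Path In→x6→Eg (+1); total 4.
Path In→x7→Eg (+1); total 5.
No residual In→Eg path; max flow = 5.
Certifying cut of size 5: {In→Eg, In→x2, In→x4, In→x7, x6→Eg}.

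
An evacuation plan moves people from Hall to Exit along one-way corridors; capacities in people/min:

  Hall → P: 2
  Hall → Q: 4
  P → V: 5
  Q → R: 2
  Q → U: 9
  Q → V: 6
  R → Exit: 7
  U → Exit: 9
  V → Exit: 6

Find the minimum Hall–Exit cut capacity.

6

Augment Hall→P→V→Exit: bottleneck 2, flow now 2.
Augment Hall→Q→R→Exit: bottleneck 2, flow now 4.
Augment Hall→Q→U→Exit: bottleneck 2, flow now 6.
No augmenting path remains; maximum flow = 6.
By max-flow min-cut, the minimum cut capacity equals the max flow.
In the residual graph, reachable from Hall: {Hall}.
Min-cut edges: Hall→P (2), Hall→Q (4); capacity 2 + 4 = 6.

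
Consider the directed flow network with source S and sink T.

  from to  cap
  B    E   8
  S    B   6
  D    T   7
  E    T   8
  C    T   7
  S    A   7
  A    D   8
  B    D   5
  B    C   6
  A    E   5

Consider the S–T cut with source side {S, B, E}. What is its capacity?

26

Edges leaving {S, B, E}: S→A (7), B→C (6), B→D (5), E→T (8).
Cut capacity = 7 + 6 + 5 + 8 = 26.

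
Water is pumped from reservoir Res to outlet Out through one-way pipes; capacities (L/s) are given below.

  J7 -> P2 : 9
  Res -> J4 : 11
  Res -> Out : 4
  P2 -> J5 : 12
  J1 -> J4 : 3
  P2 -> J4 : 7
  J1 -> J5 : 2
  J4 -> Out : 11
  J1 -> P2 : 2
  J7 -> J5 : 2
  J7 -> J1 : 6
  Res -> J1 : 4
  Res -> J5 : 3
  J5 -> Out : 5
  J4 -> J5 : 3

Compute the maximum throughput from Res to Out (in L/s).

20

Augment Res→Out: bottleneck 4, flow now 4.
Augment Res→J4→Out: bottleneck 11, flow now 15.
Augment Res→J5→Out: bottleneck 3, flow now 18.
Augment Res→J1→J5→Out: bottleneck 2, flow now 20.
No augmenting path remains; maximum flow = 20.
In the residual graph, reachable from Res: {Res, J1, P2, J4, J5}.
Min-cut edges: Res→Out (4), J4→Out (11), J5→Out (5); capacity 4 + 11 + 5 = 20.
This cut is saturated, so no flow can exceed 20.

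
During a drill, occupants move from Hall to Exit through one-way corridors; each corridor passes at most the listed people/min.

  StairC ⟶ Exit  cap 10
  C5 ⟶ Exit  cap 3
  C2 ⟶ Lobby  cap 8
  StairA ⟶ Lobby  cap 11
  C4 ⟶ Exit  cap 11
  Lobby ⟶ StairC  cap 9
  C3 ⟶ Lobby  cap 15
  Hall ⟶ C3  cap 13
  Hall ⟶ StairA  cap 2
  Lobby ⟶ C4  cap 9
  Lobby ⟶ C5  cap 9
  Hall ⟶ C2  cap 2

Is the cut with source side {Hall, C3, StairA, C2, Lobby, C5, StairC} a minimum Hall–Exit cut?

No — its capacity is 22, but the minimum cut has capacity 17.

Given cut capacity: 9 + 3 + 10 = 22.
Augment Hall→C3→Lobby→C4→Exit: bottleneck 9, flow now 9.
Augment Hall→C3→Lobby→C5→Exit: bottleneck 3, flow now 12.
Augment Hall→C3→Lobby→StairC→Exit: bottleneck 1, flow now 13.
Augment Hall→StairA→Lobby→StairC→Exit: bottleneck 2, flow now 15.
Augment Hall→C2→Lobby→StairC→Exit: bottleneck 2, flow now 17.
No augmenting path remains; maximum flow = 17.
In the residual graph, reachable from Hall: {Hall}.
Min-cut edges: Hall→C3 (13), Hall→StairA (2), Hall→C2 (2); capacity 13 + 2 + 2 = 17.
Cut capacity 22 exceeds the max flow 17, so it is not minimum.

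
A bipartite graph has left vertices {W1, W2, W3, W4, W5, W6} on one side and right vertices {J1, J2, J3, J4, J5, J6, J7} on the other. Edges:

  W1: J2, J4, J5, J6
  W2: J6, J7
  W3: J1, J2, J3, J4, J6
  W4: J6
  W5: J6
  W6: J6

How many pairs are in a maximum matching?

Unit-capacity flow: source→left, listed edges, right→sink; max matching = max flow.
Augmenting path W1→J2 (+1); matched 1.
Augmenting path W2→J6 (+1); matched 2.
Augmenting path W3→J1 (+1); matched 3.
Augmenting path W4→J6→W2→J7 (+1); matched 4.
No augmenting path remains; maximum matching = 4.
König certificate: {W1, W2, W3, J6} is a vertex cover of size 4 (every listed pair touches it), so no matching can be larger.

4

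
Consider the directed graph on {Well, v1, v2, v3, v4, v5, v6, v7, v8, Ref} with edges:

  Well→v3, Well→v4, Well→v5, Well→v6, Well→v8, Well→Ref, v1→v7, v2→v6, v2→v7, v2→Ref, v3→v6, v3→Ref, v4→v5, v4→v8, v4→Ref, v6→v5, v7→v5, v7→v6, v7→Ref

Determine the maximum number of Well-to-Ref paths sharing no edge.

3

Assign every edge capacity 1; by Menger, the answer equals the max flow.
Path Well→Ref (+1); total 1.
Path Well→v3→Ref (+1); total 2.
Path Well→v4→Ref (+1); total 3.
No residual Well→Ref path; max flow = 3.
Certifying cut of size 3: {Well→Ref, Well→v3, Well→v4}.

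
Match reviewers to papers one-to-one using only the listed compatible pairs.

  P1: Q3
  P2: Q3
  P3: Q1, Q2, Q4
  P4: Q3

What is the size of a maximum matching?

Unit-capacity flow: source→left, listed edges, right→sink; max matching = max flow.
Augmenting path P1→Q3 (+1); matched 1.
Augmenting path P3→Q1 (+1); matched 2.
No augmenting path remains; maximum matching = 2.
König certificate: {P3, Q3} is a vertex cover of size 2 (every listed pair touches it), so no matching can be larger.

2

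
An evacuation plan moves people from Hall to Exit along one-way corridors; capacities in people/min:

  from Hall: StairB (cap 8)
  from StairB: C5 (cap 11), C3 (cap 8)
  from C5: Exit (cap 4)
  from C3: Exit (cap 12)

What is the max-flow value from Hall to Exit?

Augment Hall→StairB→C5→Exit: bottleneck 4, flow now 4.
Augment Hall→StairB→C3→Exit: bottleneck 4, flow now 8.
No augmenting path remains; maximum flow = 8.
In the residual graph, reachable from Hall: {Hall}.
Min-cut edges: Hall→StairB (8); capacity 8 = 8.
This cut is saturated, so no flow can exceed 8.

8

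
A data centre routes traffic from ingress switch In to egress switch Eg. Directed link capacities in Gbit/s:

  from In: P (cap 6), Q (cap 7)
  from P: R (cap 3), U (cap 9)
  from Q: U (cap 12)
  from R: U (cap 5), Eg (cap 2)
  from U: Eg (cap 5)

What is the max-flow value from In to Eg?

Augment In→P→R→Eg: bottleneck 2, flow now 2.
Augment In→P→U→Eg: bottleneck 4, flow now 6.
Augment In→Q→U→Eg: bottleneck 1, flow now 7.
No augmenting path remains; maximum flow = 7.
In the residual graph, reachable from In: {In, P, Q, R, U}.
Min-cut edges: R→Eg (2), U→Eg (5); capacity 2 + 5 = 7.
This cut is saturated, so no flow can exceed 7.

7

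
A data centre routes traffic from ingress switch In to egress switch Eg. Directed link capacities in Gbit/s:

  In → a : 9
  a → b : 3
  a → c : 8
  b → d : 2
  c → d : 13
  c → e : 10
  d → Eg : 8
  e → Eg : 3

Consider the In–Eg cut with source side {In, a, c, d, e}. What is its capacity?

Edges leaving {In, a, c, d, e}: a→b (3), d→Eg (8), e→Eg (3).
Cut capacity = 3 + 8 + 3 = 14.

14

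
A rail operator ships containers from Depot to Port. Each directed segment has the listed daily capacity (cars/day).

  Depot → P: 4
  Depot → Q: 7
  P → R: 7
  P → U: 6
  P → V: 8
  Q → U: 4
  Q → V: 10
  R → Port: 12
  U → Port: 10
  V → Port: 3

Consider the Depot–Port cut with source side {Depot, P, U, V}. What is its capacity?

Edges leaving {Depot, P, U, V}: Depot→Q (7), P→R (7), U→Port (10), V→Port (3).
Cut capacity = 7 + 7 + 10 + 3 = 27.

27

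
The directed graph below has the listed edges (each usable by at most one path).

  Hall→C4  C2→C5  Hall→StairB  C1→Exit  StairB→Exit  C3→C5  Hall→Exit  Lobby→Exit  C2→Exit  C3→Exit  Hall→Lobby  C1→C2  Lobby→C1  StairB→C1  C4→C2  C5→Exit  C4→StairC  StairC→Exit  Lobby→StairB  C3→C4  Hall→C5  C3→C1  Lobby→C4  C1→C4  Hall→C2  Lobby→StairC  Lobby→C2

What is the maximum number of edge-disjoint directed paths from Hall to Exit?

Assign every edge capacity 1; by Menger, the answer equals the max flow.
Path Hall→Exit (+1); total 1.
Path Hall→StairB→Exit (+1); total 2.
Path Hall→Lobby→Exit (+1); total 3.
Path Hall→C2→Exit (+1); total 4.
Path Hall→C5→Exit (+1); total 5.
Path Hall→C4→StairC→Exit (+1); total 6.
No residual Hall→Exit path; max flow = 6.
Certifying cut of size 6: {Hall→C2, Hall→C4, Hall→C5, Hall→Exit, Hall→Lobby, Hall→StairB}.

6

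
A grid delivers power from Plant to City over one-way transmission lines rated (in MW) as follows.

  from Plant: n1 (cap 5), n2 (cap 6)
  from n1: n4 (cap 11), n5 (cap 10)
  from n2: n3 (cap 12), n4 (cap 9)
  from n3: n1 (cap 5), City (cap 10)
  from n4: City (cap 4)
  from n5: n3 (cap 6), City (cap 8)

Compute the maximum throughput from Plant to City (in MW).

11

Augment Plant→n1→n4→City: bottleneck 4, flow now 4.
Augment Plant→n1→n5→City: bottleneck 1, flow now 5.
Augment Plant→n2→n3→City: bottleneck 6, flow now 11.
No augmenting path remains; maximum flow = 11.
In the residual graph, reachable from Plant: {Plant}.
Min-cut edges: Plant→n1 (5), Plant→n2 (6); capacity 5 + 6 = 11.
This cut is saturated, so no flow can exceed 11.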